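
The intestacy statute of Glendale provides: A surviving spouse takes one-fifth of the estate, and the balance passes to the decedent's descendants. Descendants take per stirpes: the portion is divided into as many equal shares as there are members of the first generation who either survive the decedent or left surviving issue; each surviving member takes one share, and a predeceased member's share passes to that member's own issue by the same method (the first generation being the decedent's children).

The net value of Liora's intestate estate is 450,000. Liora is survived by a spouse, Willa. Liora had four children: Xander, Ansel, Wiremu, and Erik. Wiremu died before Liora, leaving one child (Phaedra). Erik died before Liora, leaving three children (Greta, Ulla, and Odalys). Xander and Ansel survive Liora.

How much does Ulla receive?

Willa takes one-fifth of 450,000 = 90,000. The remaining 360,000 passes to the descendants.
The descendants' portion (360,000) is divided into 4 shares of 90,000: Xander and Ansel each take 90,000; Wiremu's 90,000 share passes to Wiremu's issue; Erik's 90,000 share passes to Erik's issue.
Wiremu's share (90,000) passes entirely to Phaedra.
Erik's share (90,000) is divided into 3 shares of 30,000: Greta, Ulla, and Odalys each take 30,000.

Ulla receives 30,000.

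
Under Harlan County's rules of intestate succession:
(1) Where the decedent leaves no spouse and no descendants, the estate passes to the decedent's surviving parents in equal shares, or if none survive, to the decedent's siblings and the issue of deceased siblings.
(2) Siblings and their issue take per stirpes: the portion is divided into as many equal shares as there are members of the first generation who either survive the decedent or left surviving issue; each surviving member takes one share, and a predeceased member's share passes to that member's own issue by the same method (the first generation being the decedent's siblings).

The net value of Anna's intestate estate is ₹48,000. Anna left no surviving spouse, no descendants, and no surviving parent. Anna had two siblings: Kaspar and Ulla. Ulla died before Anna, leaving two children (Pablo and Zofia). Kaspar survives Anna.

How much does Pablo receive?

Pablo receives ₹12,000.

The entire ₹48,000 passes to the siblings and their issue.
That amount (₹48,000) is divided into 2 shares of ₹24,000: Kaspar takes ₹24,000; Ulla's ₹24,000 share passes to Ulla's issue.
Ulla's share (₹24,000) is divided into 2 shares of ₹12,000: Pablo and Zofia each take ₹12,000.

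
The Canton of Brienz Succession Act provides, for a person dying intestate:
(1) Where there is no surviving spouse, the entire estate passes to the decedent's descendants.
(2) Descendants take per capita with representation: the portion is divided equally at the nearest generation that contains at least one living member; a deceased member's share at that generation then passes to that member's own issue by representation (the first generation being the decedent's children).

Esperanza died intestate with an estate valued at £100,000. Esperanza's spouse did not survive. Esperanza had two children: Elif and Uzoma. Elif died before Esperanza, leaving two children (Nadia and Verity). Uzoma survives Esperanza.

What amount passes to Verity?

The entire £100,000 passes to the descendants.
That amount (£100,000) is divided into 2 shares of £50,000: Uzoma takes £50,000; Elif's £50,000 share passes to Elif's issue.
Elif's share (£50,000) is divided into 2 shares of £25,000: Nadia and Verity each take £25,000.

Verity receives £25,000.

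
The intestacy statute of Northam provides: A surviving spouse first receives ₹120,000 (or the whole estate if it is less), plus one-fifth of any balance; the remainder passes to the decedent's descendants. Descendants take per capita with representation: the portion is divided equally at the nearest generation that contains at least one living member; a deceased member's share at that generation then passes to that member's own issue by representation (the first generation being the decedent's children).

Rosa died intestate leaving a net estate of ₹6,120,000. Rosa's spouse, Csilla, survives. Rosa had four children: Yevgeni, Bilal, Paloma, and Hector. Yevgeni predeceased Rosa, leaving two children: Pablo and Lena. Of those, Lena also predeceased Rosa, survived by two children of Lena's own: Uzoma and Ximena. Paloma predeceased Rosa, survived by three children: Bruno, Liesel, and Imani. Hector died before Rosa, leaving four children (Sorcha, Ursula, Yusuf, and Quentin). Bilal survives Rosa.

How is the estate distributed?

Csilla: ₹1,320,000; Pablo: ₹600,000; Uzoma: ₹300,000; Ximena: ₹300,000; Bilal: ₹1,200,000; Bruno: ₹400,000; Liesel: ₹400,000; Imani: ₹400,000; Sorcha: ₹300,000; Ursula: ₹300,000; Yusuf: ₹300,000; Quentin: ₹300,000

Csilla first takes ₹120,000, leaving a balance of ₹6,000,000. Csilla then takes one-fifth of the balance (₹1,200,000), for a total of ₹1,320,000. The remaining ₹4,800,000 passes to the descendants.
The descendants' portion (₹4,800,000) is divided into 4 shares of ₹1,200,000: Bilal takes ₹1,200,000; Yevgeni's ₹1,200,000 share passes to Yevgeni's issue; Paloma's ₹1,200,000 share passes to Paloma's issue; Hector's ₹1,200,000 share passes to Hector's issue.
Yevgeni's share (₹1,200,000) is divided into 2 shares of ₹600,000: Pablo takes ₹600,000; Lena's ₹600,000 share passes to Lena's issue.
Lena's share (₹600,000) is divided into 2 shares of ₹300,000: Uzoma and Ximena each take ₹300,000.
Paloma's share (₹1,200,000) is divided into 3 shares of ₹400,000: Bruno, Liesel, and Imani each take ₹400,000.
Hector's share (₹1,200,000) is divided into 4 shares of ₹300,000: Sorcha, Ursula, Yusuf, and Quentin each take ₹300,000.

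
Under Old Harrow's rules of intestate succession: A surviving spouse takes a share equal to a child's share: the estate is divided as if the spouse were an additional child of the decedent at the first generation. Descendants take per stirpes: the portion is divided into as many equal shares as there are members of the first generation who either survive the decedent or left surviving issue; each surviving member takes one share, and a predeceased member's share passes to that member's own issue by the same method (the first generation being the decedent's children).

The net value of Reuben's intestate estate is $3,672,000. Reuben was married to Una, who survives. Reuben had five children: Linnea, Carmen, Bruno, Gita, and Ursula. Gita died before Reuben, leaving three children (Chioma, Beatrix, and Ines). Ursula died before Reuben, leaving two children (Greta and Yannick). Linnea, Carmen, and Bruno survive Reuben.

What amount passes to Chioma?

Chioma receives $204,000.

The spouse counts as an additional share at the children's level, so there are 6 primary shares of $612,000. Una takes one such share ($612,000).
The children's combined portion ($3,060,000) is divided into 5 shares of $612,000: Linnea, Carmen, and Bruno each take $612,000; Gita's $612,000 share passes to Gita's issue; Ursula's $612,000 share passes to Ursula's issue.
Gita's share ($612,000) is divided into 3 shares of $204,000: Chioma, Beatrix, and Ines each take $204,000.
Ursula's share ($612,000) is divided into 2 shares of $306,000: Greta and Yannick each take $306,000.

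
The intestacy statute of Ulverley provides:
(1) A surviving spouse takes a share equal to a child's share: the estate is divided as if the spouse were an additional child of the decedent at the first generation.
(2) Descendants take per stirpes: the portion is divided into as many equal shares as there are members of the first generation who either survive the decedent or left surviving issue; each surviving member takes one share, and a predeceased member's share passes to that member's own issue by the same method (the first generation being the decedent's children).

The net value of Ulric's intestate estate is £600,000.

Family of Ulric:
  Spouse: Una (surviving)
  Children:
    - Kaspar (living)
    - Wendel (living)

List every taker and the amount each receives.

The spouse counts as an additional share at the children's level, so there are 3 primary shares of £200,000. Una takes one such share (£200,000).
The children's combined portion (£400,000) is divided into 2 shares of £200,000: Kaspar and Wendel each take £200,000.

Una: £200,000; Kaspar: £200,000; Wendel: £200,000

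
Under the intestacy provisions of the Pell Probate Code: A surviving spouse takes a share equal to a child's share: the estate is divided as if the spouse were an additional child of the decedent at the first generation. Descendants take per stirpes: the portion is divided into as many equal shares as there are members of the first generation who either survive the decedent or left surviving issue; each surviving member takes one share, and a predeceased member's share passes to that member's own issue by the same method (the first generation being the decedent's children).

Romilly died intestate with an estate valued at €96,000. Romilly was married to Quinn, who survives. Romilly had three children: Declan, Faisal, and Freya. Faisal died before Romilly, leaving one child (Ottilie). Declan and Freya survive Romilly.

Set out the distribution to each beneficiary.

Quinn: €24,000; Declan: €24,000; Ottilie: €24,000; Freya: €24,000

The spouse counts as an additional share at the children's level, so there are 4 primary shares of €24,000. Quinn takes one such share (€24,000).
The children's combined portion (€72,000) is divided into 3 shares of €24,000: Declan and Freya each take €24,000; Faisal's €24,000 share passes to Faisal's issue.
Faisal's share (€24,000) passes entirely to Ottilie.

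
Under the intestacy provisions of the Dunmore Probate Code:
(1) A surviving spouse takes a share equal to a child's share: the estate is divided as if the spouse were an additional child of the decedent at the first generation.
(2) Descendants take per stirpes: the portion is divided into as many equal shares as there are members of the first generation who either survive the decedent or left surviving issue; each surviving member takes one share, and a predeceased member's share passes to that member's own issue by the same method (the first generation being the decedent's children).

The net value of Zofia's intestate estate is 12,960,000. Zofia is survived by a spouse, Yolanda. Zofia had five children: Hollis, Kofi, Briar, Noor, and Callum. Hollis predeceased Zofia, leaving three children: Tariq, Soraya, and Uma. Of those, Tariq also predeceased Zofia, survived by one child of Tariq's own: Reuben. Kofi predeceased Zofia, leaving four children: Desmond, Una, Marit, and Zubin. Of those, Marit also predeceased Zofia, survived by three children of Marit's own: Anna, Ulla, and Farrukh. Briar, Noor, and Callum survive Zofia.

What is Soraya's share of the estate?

Soraya receives 720,000.

The spouse counts as an additional share at the children's level, so there are 6 primary shares of 2,160,000. Yolanda takes one such share (2,160,000).
The children's combined portion (10,800,000) is divided into 5 shares of 2,160,000: Briar, Noor, and Callum each take 2,160,000; Hollis's 2,160,000 share passes to Hollis's issue; Kofi's 2,160,000 share passes to Kofi's issue.
Hollis's share (2,160,000) is divided into 3 shares of 720,000: Soraya and Uma each take 720,000; Tariq's 720,000 share passes to Tariq's issue.
Tariq's share (720,000) passes entirely to Reuben.
Kofi's share (2,160,000) is divided into 4 shares of 540,000: Desmond, Una, and Zubin each take 540,000; Marit's 540,000 share passes to Marit's issue.
Marit's share (540,000) is divided into 3 shares of 180,000: Anna, Ulla, and Farrukh each take 180,000.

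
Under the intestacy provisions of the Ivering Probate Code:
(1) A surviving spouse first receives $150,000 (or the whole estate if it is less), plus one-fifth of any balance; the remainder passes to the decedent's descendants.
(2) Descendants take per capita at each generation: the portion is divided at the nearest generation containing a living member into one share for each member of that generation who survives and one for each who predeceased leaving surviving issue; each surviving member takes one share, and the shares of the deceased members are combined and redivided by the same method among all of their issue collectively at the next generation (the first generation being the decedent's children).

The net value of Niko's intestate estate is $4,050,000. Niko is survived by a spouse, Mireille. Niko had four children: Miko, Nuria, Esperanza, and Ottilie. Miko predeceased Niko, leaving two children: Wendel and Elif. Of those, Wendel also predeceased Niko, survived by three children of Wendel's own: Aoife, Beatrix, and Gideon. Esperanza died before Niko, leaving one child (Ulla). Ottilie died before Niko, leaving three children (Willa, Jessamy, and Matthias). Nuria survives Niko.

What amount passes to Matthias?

Mireille first takes $150,000, leaving a balance of $3,900,000. Mireille then takes one-fifth of the balance ($780,000), for a total of $930,000. The remaining $3,120,000 passes to the descendants.
The descendants' portion ($3,120,000) is divided at the children's generation into 4 shares of $780,000. Nuria takes $780,000. The 3 shares of the deceased (Miko, Esperanza, and Ottilie) are combined into a pool of $2,340,000.
That pool ($2,340,000) is divided at the grandchildren's generation into 6 shares of $390,000. Elif, Ulla, Willa, Jessamy, and Matthias each take $390,000. The remaining share for the deceased Wendel ($390,000) is carried to the next generation.
That pool ($390,000) is divided at the great-grandchildren's generation equally among Aoife, Beatrix, and Gideon: $130,000 each.

Matthias receives $390,000.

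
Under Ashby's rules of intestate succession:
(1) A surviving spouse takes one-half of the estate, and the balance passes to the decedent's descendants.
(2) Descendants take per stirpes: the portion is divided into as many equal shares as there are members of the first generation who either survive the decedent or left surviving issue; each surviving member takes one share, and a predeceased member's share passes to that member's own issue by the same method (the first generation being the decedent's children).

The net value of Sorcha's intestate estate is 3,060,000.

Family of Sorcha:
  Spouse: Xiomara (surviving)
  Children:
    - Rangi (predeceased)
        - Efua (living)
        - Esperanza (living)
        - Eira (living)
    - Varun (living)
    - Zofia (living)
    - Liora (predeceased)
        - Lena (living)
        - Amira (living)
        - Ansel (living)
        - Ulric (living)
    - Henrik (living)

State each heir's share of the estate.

Xiomara: 1,530,000; Efua: 102,000; Esperanza: 102,000; Eira: 102,000; Varun: 306,000; Zofia: 306,000; Lena: 76,500; Amira: 76,500; Ansel: 76,500; Ulric: 76,500; Henrik: 306,000

Xiomara takes one-half of 3,060,000 = 1,530,000. The remaining 1,530,000 passes to the descendants.
The descendants' portion (1,530,000) is divided into 5 shares of 306,000: Varun, Zofia, and Henrik each take 306,000; Rangi's 306,000 share passes to Rangi's issue; Liora's 306,000 share passes to Liora's issue.
Rangi's share (306,000) is divided into 3 shares of 102,000: Efua, Esperanza, and Eira each take 102,000.
Liora's share (306,000) is divided into 4 shares of 76,500: Lena, Amira, Ansel, and Ulric each take 76,500.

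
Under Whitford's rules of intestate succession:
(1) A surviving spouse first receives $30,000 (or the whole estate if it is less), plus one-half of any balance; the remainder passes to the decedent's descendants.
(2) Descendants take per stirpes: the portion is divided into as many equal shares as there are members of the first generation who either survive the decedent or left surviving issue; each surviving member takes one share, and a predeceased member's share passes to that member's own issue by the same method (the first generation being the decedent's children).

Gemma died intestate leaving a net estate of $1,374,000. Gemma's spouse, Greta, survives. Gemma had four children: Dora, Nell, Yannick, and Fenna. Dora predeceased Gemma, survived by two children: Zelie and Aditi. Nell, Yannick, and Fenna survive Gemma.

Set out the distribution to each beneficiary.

Greta first takes $30,000, leaving a balance of $1,344,000. Greta then takes one-half of the balance ($672,000), for a total of $702,000. The remaining $672,000 passes to the descendants.
The descendants' portion ($672,000) is divided into 4 shares of $168,000: Nell, Yannick, and Fenna each take $168,000; Dora's $168,000 share passes to Dora's issue.
Dora's share ($168,000) is divided into 2 shares of $84,000: Zelie and Aditi each take $84,000.

Greta: $702,000; Zelie: $84,000; Aditi: $84,000; Nell: $168,000; Yannick: $168,000; Fenna: $168,000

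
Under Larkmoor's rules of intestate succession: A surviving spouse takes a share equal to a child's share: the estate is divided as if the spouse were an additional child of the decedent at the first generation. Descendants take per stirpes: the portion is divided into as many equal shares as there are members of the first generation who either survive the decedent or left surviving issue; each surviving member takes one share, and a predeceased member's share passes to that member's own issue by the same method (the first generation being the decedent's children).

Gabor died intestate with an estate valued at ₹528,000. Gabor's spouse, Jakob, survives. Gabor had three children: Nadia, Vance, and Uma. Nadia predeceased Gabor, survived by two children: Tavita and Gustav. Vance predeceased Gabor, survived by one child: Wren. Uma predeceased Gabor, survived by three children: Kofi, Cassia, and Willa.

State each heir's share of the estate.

Jakob: ₹132,000; Tavita: ₹66,000; Gustav: ₹66,000; Wren: ₹132,000; Kofi: ₹44,000; Cassia: ₹44,000; Willa: ₹44,000

The spouse counts as an additional share at the children's level, so there are 4 primary shares of ₹132,000. Jakob takes one such share (₹132,000).
The children's combined portion (₹396,000) is divided into 3 shares of ₹132,000: Nadia's ₹132,000 share passes to Nadia's issue; Vance's ₹132,000 share passes to Vance's issue; Uma's ₹132,000 share passes to Uma's issue.
Nadia's share (₹132,000) is divided into 2 shares of ₹66,000: Tavita and Gustav each take ₹66,000.
Vance's share (₹132,000) passes entirely to Wren.
Uma's share (₹132,000) is divided into 3 shares of ₹44,000: Kofi, Cassia, and Willa each take ₹44,000.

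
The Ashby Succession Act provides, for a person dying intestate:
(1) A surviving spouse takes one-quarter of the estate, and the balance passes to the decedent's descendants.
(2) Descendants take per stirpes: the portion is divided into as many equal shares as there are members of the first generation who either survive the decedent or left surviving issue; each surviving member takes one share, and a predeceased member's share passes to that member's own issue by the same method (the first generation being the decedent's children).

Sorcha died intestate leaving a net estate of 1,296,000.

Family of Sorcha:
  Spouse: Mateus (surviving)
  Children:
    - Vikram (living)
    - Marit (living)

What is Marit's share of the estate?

Mateus takes one-quarter of 1,296,000 = 324,000. The remaining 972,000 passes to the descendants.
The descendants' portion (972,000) is divided into 2 shares of 486,000: Vikram and Marit each take 486,000.

Marit receives 486,000.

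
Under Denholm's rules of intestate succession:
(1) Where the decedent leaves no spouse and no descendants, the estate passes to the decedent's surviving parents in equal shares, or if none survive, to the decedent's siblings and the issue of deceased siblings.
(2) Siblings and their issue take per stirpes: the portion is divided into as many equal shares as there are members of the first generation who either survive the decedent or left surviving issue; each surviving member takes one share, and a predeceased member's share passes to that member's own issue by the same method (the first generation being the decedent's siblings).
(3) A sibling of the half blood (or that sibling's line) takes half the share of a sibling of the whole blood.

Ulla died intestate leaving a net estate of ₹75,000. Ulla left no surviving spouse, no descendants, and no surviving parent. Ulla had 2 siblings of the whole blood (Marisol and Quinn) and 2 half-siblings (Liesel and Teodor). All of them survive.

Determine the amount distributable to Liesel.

The entire ₹75,000 passes to the siblings and their issue.
Counting each half-blood sibling's line as half a unit, there are 3 units in ₹75,000, so one unit is ₹25,000. Whole-blood lines (Marisol and Quinn) take ₹25,000 each; half-blood lines (Liesel and Teodor) take ₹12,500 each.

Liesel receives ₹12,500.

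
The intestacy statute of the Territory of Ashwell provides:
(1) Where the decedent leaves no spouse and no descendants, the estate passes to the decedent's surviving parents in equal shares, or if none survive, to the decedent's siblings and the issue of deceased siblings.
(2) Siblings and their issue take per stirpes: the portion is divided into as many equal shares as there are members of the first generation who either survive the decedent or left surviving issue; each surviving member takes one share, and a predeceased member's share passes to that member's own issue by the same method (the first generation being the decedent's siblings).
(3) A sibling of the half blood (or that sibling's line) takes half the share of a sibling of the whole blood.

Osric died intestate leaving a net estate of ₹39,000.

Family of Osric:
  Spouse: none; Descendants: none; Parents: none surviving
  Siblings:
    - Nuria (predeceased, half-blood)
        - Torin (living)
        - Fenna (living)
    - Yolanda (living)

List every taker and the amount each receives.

The entire ₹39,000 passes to the siblings and their issue.
Counting each half-blood sibling's line as half a unit, there are 3/2 units in ₹39,000, so one unit is ₹26,000. Whole-blood lines (Yolanda) take ₹26,000 each; half-blood lines (Nuria) take ₹13,000 each.
Nuria's share (₹13,000) is divided into 2 shares of ₹6,500: Torin and Fenna each take ₹6,500.

Torin: ₹6,500; Fenna: ₹6,500; Yolanda: ₹26,000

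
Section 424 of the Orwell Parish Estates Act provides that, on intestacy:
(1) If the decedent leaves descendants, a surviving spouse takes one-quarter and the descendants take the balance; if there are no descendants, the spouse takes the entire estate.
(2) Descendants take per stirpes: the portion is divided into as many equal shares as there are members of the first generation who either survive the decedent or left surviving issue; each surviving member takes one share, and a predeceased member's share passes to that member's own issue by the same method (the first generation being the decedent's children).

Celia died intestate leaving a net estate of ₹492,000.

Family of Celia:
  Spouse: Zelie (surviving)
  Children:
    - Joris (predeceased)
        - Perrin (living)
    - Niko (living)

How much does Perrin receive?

Zelie takes one-quarter of ₹492,000 = ₹123,000. The remaining ₹369,000 passes to the descendants.
The descendants' portion (₹369,000) is divided into 2 shares of ₹184,500: Niko takes ₹184,500; Joris's ₹184,500 share passes to Joris's issue.
Joris's share (₹184,500) passes entirely to Perrin.

Perrin receives ₹184,500.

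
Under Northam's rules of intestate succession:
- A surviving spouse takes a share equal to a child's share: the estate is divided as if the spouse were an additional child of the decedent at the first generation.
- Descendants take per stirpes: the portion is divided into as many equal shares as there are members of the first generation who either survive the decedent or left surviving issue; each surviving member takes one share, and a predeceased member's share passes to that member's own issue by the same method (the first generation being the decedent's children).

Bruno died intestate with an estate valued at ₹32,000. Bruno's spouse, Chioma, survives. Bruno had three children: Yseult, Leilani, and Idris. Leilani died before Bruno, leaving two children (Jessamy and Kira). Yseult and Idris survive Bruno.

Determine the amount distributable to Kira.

The spouse counts as an additional share at the children's level, so there are 4 primary shares of ₹8,000. Chioma takes one such share (₹8,000).
The children's combined portion (₹24,000) is divided into 3 shares of ₹8,000: Yseult and Idris each take ₹8,000; Leilani's ₹8,000 share passes to Leilani's issue.
Leilani's share (₹8,000) is divided into 2 shares of ₹4,000: Jessamy and Kira each take ₹4,000.

Kira receives ₹4,000.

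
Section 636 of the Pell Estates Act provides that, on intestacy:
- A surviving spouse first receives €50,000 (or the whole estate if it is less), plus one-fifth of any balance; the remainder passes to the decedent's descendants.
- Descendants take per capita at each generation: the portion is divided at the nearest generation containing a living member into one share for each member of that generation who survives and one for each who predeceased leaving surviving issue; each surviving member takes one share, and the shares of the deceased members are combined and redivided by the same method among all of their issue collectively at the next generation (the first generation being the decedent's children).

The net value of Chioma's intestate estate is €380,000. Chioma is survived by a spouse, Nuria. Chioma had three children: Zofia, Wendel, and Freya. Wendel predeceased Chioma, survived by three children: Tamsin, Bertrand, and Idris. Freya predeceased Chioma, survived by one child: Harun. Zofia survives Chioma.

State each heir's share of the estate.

Nuria first takes €50,000, leaving a balance of €330,000. Nuria then takes one-fifth of the balance (€66,000), for a total of €116,000. The remaining €264,000 passes to the descendants.
The descendants' portion (€264,000) is divided at the children's generation into 3 shares of €88,000. Zofia takes €88,000. The 2 shares of the deceased (Wendel and Freya) are combined into a pool of €176,000.
That pool (€176,000) is divided at the grandchildren's generation equally among Tamsin, Bertrand, Idris, and Harun: €44,000 each.

Nuria: €116,000; Zofia: €88,000; Tamsin: €44,000; Bertrand: €44,000; Idris: €44,000; Harun: €44,000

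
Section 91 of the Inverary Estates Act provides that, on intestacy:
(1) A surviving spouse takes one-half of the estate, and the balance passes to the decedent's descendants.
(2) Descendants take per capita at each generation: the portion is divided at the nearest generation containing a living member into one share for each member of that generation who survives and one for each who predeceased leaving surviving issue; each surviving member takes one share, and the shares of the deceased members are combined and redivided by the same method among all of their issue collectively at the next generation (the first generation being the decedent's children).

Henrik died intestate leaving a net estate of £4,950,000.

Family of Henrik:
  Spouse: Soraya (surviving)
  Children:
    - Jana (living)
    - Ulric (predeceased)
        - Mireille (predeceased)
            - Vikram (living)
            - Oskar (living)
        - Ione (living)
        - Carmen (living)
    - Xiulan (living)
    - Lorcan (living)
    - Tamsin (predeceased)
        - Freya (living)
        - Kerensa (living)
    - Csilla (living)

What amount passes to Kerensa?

Soraya takes one-half of £4,950,000 = £2,475,000. The remaining £2,475,000 passes to the descendants.
The descendants' portion (£2,475,000) is divided at the children's generation into 6 shares of £412,500. Jana, Xiulan, Lorcan, and Csilla each take £412,500. The 2 shares of the deceased (Ulric and Tamsin) are combined into a pool of £825,000.
That pool (£825,000) is divided at the grandchildren's generation into 5 shares of £165,000. Ione, Carmen, Freya, and Kerensa each take £165,000. The remaining share for the deceased Mireille (£165,000) is carried to the next generation.
That pool (£165,000) is divided at the great-grandchildren's generation equally among Vikram and Oskar: £82,500 each.

Kerensa receives £165,000.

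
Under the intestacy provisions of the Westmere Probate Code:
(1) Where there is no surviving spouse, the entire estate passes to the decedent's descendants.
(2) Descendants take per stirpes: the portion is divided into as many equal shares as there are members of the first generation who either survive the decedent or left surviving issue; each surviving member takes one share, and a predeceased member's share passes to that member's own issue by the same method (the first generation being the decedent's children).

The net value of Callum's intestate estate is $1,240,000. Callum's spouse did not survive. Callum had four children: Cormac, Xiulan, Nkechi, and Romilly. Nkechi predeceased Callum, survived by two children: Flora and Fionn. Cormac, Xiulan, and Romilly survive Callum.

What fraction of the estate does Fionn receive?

The entire $1,240,000 passes to the descendants.
That amount ($1,240,000) is divided into 4 shares of $310,000: Cormac, Xiulan, and Romilly each take $310,000; Nkechi's $310,000 share passes to Nkechi's issue.
Nkechi's share ($310,000) is divided into 2 shares of $155,000: Flora and Fionn each take $155,000.

Fionn receives 1/8 of the estate.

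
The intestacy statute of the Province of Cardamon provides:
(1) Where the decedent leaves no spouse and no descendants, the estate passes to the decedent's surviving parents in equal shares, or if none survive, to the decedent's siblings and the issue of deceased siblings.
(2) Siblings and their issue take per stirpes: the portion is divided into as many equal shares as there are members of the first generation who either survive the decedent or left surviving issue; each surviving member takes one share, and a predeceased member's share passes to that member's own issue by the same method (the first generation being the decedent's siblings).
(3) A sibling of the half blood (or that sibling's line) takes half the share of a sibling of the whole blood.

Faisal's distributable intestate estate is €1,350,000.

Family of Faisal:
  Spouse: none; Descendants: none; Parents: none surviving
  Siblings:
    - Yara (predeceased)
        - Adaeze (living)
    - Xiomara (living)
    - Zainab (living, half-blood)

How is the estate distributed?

The entire €1,350,000 passes to the siblings and their issue.
Counting each half-blood sibling's line as half a unit, there are 5/2 units in €1,350,000, so one unit is €540,000. Whole-blood lines (Yara and Xiomara) take €540,000 each; half-blood lines (Zainab) take €270,000 each.
Yara's share (€540,000) passes entirely to Adaeze.

Adaeze: €540,000; Xiomara: €540,000; Zainab: €270,000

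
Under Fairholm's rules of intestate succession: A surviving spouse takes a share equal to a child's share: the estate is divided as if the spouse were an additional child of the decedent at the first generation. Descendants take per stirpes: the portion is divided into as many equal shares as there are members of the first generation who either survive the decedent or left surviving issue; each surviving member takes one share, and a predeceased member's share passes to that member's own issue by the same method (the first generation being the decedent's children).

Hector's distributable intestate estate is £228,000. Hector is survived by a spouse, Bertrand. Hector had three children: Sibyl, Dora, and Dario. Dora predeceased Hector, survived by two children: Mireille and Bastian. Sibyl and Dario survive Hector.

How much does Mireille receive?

Mireille receives £28,500.

The spouse counts as an additional share at the children's level, so there are 4 primary shares of £57,000. Bertrand takes one such share (£57,000).
The children's combined portion (£171,000) is divided into 3 shares of £57,000: Sibyl and Dario each take £57,000; Dora's £57,000 share passes to Dora's issue.
Dora's share (£57,000) is divided into 2 shares of £28,500: Mireille and Bastian each take £28,500.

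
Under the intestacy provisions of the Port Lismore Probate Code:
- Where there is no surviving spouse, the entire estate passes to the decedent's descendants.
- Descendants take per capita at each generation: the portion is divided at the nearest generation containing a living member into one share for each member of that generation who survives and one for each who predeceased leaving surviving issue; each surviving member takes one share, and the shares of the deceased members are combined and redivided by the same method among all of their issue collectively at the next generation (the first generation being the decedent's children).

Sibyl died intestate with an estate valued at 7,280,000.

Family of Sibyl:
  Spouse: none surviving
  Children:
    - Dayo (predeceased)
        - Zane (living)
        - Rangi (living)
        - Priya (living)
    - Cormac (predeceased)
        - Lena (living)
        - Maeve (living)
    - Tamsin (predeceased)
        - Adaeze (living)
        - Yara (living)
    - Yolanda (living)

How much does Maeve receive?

The entire 7,280,000 passes to the descendants.
That amount (7,280,000) is divided at the children's generation into 4 shares of 1,820,000. Yolanda takes 1,820,000. The 3 shares of the deceased (Dayo, Cormac, and Tamsin) are combined into a pool of 5,460,000.
That pool (5,460,000) is divided at the grandchildren's generation equally among Zane, Rangi, Priya, Lena, Maeve, Adaeze, and Yara: 780,000 each.

Maeve receives 780,000.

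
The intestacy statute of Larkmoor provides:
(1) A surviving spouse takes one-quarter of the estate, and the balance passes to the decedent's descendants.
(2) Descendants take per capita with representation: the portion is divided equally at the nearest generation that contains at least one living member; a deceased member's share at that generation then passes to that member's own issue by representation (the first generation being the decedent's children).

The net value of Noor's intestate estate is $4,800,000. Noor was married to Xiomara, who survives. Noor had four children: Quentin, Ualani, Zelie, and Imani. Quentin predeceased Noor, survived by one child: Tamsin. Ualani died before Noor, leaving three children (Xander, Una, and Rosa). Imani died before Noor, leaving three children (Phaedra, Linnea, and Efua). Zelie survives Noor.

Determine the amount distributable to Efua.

Xiomara takes one-quarter of $4,800,000 = $1,200,000. The remaining $3,600,000 passes to the descendants.
The descendants' portion ($3,600,000) is divided into 4 shares of $900,000: Zelie takes $900,000; Quentin's $900,000 share passes to Quentin's issue; Ualani's $900,000 share passes to Ualani's issue; Imani's $900,000 share passes to Imani's issue.
Quentin's share ($900,000) passes entirely to Tamsin.
Ualani's share ($900,000) is divided into 3 shares of $300,000: Xander, Una, and Rosa each take $300,000.
Imani's share ($900,000) is divided into 3 shares of $300,000: Phaedra, Linnea, and Efua each take $300,000.

Efua receives $300,000.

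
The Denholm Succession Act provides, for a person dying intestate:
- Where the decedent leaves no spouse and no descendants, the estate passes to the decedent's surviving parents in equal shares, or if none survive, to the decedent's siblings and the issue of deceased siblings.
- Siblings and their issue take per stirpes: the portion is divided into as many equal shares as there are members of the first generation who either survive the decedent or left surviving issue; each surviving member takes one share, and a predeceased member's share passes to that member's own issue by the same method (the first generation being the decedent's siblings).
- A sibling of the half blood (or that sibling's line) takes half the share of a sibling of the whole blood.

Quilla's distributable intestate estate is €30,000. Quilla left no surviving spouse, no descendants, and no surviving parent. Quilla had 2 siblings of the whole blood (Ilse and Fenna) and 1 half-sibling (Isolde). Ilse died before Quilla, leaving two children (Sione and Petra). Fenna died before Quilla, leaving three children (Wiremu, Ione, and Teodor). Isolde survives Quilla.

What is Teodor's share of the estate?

Teodor receives €4,000.

The entire €30,000 passes to the siblings and their issue.
Counting each half-blood sibling's line as half a unit, there are 5/2 units in €30,000, so one unit is €12,000. Whole-blood lines (Ilse and Fenna) take €12,000 each; half-blood lines (Isolde) take €6,000 each.
Ilse's share (€12,000) is divided into 2 shares of €6,000: Sione and Petra each take €6,000.
Fenna's share (€12,000) is divided into 3 shares of €4,000: Wiremu, Ione, and Teodor each take €4,000.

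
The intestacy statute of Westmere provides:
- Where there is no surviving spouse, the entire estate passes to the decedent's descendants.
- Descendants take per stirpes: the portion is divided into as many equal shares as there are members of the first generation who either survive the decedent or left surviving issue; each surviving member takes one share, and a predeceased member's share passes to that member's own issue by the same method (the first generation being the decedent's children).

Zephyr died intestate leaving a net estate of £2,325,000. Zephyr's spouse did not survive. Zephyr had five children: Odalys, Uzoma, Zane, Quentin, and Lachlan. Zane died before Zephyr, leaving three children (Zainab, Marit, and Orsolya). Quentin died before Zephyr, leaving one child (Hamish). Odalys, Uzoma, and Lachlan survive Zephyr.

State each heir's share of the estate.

Odalys: £465,000; Uzoma: £465,000; Zainab: £155,000; Marit: £155,000; Orsolya: £155,000; Hamish: £465,000; Lachlan: £465,000

The entire £2,325,000 passes to the descendants.
That amount (£2,325,000) is divided into 5 shares of £465,000: Odalys, Uzoma, and Lachlan each take £465,000; Zane's £465,000 share passes to Zane's issue; Quentin's £465,000 share passes to Quentin's issue.
Zane's share (£465,000) is divided into 3 shares of £155,000: Zainab, Marit, and Orsolya each take £155,000.
Quentin's share (£465,000) passes entirely to Hamish.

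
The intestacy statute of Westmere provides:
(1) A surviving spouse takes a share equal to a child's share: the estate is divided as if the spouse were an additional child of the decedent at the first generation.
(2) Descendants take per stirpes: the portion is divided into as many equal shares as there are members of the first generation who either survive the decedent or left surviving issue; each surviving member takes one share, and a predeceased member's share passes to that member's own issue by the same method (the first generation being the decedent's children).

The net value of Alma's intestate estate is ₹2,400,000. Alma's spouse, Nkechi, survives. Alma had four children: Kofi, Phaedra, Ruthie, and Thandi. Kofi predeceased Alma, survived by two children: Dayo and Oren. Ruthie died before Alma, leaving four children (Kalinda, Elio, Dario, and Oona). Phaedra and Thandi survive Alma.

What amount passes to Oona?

The spouse counts as an additional share at the children's level, so there are 5 primary shares of ₹480,000. Nkechi takes one such share (₹480,000).
The children's combined portion (₹1,920,000) is divided into 4 shares of ₹480,000: Phaedra and Thandi each take ₹480,000; Kofi's ₹480,000 share passes to Kofi's issue; Ruthie's ₹480,000 share passes to Ruthie's issue.
Kofi's share (₹480,000) is divided into 2 shares of ₹240,000: Dayo and Oren each take ₹240,000.
Ruthie's share (₹480,000) is divided into 4 shares of ₹120,000: Kalinda, Elio, Dario, and Oona each take ₹120,000.

Oona receives ₹120,000.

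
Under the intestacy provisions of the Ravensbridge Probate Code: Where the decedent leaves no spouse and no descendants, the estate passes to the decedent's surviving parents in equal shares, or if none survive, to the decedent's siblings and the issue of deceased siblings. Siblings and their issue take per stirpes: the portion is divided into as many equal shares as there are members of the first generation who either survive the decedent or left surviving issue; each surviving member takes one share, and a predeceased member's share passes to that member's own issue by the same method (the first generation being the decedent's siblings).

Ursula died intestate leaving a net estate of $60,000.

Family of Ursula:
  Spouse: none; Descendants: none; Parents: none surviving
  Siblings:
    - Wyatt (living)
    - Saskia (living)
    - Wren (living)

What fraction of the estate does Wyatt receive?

The entire $60,000 passes to the siblings and their issue.
That amount ($60,000) is divided into 3 shares of $20,000: Wyatt, Saskia, and Wren each take $20,000.

Wyatt receives 1/3 of the estate.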